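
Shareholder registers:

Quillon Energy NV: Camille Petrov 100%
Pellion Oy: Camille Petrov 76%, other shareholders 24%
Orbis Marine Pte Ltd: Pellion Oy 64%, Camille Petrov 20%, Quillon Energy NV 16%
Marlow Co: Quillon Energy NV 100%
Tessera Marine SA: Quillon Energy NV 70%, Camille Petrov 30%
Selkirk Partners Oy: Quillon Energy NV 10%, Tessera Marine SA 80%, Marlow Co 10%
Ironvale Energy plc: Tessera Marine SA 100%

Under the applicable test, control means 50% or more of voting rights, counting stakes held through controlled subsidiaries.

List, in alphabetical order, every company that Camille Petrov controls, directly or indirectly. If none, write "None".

Camille holds 100% of Quillon, so Camille controls Quillon.
Camille holds 76% of Pellion, so Camille controls Pellion.
Pellion and Camille and Quillon together hold 64% + 20% + 16% = 100% of Orbis, so Camille controls Orbis.
Quillon holds 100% of Marlow, so Camille controls Marlow.
Quillon and Camille together hold 70% + 30% = 100% of Tessera, so Camille controls Tessera.
Quillon and Tessera and Marlow together hold 10% + 80% + 10% = 100% of Selkirk, so Camille controls Selkirk.
Tessera holds 100% of Ironvale, so Camille controls Ironvale.

Ironvale Energy plc, Marlow Co, Orbis Marine Pte Ltd, Pellion Oy, Quillon Energy NV, Selkirk Partners Oy, Tessera Marine SA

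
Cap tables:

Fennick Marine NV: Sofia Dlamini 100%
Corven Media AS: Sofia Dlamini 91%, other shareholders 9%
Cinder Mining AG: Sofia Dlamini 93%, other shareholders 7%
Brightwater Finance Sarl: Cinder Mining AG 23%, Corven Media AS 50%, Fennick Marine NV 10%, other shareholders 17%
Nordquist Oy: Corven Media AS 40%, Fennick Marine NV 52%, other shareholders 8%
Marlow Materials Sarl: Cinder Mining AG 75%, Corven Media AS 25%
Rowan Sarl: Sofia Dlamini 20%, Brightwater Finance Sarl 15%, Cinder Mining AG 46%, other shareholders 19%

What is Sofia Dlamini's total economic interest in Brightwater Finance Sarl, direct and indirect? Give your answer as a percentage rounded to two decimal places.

Sofia reaches Brightwater along 3 paths.
Via Cinder: 93% × 23% = 21.39%.
Via Corven: 91% × 50% = 45.5%.
Via Fennick: 100% × 10% = 10%.
Total: 21.39% + 45.5% + 10% = 76.89%.

76.89%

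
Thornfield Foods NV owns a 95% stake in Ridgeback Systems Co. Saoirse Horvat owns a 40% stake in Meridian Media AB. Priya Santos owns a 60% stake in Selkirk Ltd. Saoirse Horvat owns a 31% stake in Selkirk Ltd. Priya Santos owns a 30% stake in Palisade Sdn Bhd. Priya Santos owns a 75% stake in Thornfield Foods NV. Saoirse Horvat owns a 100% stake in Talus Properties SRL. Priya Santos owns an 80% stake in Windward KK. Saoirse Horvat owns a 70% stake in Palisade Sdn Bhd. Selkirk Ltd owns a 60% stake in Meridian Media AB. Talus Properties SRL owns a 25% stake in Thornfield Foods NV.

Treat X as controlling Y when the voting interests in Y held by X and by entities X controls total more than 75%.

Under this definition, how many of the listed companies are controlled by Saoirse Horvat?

1

Saoirse holds 100% of Talus, so Saoirse controls Talus.
No other company's threshold is met.
Saoirse controls 1 company.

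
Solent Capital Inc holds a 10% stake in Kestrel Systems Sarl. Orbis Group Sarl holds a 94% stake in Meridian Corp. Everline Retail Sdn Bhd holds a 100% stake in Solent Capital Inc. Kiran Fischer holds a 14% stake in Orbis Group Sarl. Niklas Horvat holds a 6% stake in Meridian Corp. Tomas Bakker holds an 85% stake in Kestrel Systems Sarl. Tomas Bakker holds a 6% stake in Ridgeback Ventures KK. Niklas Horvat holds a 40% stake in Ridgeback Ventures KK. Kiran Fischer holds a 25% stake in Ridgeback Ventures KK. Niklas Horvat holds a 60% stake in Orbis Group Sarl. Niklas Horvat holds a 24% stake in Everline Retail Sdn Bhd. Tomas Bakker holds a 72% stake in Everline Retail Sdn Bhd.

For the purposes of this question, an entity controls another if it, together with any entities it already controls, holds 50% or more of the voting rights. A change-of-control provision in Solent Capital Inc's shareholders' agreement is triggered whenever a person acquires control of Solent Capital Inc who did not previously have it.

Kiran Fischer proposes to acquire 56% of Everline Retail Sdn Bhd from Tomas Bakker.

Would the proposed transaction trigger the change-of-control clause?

Yes

The purchase adds only to Kiran's holdings (Tomas's stake shrinks), so Kiran is the only person who could newly come to control Solent.
Kiran's largest direct stake is 25% in Ridgeback, which does not meet the threshold, so Kiran controls no company.
Neither Kiran nor any entity Kiran controls holds any voting interest in Solent.
So before the transaction, Kiran does not control Solent.
After the purchase, Kiran holds 56% of Everline directly, and Tomas's stake falls to 16%.
Kiran holds 56% of Everline, so Kiran controls Everline.
Everline holds 100% of Solent, so Kiran controls Solent.
Kiran did not control Solent before and does after, so the clause is triggered.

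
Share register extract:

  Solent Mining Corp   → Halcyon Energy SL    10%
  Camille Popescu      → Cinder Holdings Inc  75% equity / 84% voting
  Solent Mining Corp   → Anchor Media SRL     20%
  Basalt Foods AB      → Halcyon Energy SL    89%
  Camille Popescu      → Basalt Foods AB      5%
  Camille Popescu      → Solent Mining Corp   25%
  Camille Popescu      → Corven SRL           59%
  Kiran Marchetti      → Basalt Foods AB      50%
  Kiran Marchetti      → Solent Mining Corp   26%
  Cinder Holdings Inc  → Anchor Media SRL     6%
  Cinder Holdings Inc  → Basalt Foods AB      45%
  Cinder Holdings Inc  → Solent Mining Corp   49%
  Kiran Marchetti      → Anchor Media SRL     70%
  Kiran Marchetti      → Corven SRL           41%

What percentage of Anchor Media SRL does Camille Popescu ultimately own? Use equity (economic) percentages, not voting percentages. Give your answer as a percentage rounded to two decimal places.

Camille reaches Anchor along 3 paths.
Via Cinder → Solent: 75% × 49% × 20% = 7.35%.
Via Solent: 25% × 20% = 5%.
Via Cinder: 75% × 6% = 4.5%.
Total: 7.35% + 5% + 4.5% = 16.85%.

16.85%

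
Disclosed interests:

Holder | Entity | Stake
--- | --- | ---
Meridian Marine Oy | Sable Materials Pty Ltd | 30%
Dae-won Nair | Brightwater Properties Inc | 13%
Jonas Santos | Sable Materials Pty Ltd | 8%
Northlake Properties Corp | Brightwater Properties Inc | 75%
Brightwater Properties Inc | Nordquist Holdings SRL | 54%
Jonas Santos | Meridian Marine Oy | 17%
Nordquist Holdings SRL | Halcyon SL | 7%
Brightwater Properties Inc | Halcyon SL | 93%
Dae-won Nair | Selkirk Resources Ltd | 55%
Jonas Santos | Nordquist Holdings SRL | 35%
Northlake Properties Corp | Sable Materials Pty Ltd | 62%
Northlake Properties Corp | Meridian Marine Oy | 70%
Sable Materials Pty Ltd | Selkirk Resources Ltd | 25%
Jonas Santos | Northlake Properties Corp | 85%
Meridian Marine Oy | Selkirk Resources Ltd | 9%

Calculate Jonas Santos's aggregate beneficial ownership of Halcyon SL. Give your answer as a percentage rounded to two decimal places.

Jonas reaches Halcyon along 3 paths.
Via Northlake → Brightwater: 85% × 75% × 93% = 59.2875%.
Via Northlake → Brightwater → Nordquist: 85% × 75% × 54% × 7% = 2.40975%.
Via Nordquist: 35% × 7% = 2.45%.
Total: 59.2875% + 2.40975% + 2.45% = 64.14725%.
Rounded: 64.15%.

64.15%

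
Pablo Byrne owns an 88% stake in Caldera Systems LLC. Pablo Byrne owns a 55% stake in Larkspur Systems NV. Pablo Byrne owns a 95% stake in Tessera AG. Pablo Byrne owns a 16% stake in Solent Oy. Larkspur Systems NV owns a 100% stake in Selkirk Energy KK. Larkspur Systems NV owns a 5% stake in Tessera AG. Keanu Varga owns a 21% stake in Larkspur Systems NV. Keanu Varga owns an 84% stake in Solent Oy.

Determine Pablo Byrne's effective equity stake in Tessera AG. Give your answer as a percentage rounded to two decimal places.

97.75%

Pablo reaches Tessera along 2 paths.
Via Larkspur: 55% × 5% = 2.75%.
Direct stake: 95% = 95%.
Total: 2.75% + 95% = 97.75%.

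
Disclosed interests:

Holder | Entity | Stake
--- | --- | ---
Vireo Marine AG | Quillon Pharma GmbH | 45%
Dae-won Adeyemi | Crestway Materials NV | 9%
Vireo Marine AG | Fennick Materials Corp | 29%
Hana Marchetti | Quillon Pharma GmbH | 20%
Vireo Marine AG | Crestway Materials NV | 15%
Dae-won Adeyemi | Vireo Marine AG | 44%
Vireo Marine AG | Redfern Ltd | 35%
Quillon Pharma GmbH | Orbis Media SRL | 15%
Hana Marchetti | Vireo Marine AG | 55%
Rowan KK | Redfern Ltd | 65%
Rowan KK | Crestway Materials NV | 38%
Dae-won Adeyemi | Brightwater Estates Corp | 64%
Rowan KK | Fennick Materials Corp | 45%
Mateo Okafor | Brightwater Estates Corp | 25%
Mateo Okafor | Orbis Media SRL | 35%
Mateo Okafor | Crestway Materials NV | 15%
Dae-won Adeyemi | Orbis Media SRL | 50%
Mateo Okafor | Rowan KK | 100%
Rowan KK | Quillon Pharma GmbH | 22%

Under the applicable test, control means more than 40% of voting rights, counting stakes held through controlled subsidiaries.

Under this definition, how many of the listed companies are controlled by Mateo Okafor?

4

Mateo holds 100% of Rowan, so Mateo controls Rowan.
Rowan and Mateo together hold 38% + 15% = 53% of Crestway, so Mateo controls Crestway.
Rowan holds 65% of Redfern, so Mateo controls Redfern.
Rowan holds 45% of Fennick, so Mateo controls Fennick.
No other company's threshold is met.
Mateo controls 4 companies.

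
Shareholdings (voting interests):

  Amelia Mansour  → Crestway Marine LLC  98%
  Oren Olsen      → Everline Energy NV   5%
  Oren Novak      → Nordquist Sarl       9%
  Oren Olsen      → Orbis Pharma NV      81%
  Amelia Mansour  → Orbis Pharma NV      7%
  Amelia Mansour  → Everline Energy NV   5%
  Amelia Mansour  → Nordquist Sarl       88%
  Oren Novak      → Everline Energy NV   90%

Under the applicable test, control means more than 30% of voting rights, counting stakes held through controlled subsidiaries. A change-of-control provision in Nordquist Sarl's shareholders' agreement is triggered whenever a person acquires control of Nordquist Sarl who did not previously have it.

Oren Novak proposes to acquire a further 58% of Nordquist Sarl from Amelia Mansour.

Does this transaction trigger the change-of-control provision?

The purchase adds only to Oren Novak's holdings (Amelia's stake shrinks), so Oren Novak is the only person who could newly come to control Nordquist.
Oren Novak holds 90% of Everline, so Oren Novak controls Everline.
In Nordquist, Oren Novak's side holds only 9%, not > 30%.
So before the transaction, Oren Novak does not control Nordquist.
After the purchase, Oren Novak's direct stake in Nordquist rises to 9% + 58% = 67%, and Amelia's stake falls to 30%.
Oren Novak holds 67% of Nordquist, so Oren Novak controls Nordquist.
Oren Novak did not control Nordquist before and does after, so the clause is triggered.

Yes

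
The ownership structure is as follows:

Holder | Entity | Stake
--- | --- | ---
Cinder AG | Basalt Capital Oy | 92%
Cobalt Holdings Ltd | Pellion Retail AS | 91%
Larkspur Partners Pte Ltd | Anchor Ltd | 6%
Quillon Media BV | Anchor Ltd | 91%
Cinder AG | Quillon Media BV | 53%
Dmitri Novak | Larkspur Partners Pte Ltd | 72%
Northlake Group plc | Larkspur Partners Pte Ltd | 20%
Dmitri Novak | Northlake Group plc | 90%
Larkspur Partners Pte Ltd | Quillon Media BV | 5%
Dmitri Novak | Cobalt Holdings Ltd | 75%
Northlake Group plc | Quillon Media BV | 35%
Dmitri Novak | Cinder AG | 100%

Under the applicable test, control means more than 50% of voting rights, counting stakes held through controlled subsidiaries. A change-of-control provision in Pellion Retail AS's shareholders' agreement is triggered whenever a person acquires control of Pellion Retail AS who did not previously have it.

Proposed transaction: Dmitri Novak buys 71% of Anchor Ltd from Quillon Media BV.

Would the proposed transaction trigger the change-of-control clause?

The purchase adds only to Dmitri's holdings (Quillon's stake shrinks), so Dmitri is the only person who could newly come to control Pellion.
Dmitri holds 75% of Cobalt, so Dmitri controls Cobalt.
Cobalt holds 91% of Pellion, so Dmitri controls Pellion.
So Dmitri already controls Pellion before the transaction.
After the purchase, Dmitri holds 71% of Anchor directly, and Quillon's stake falls to 20%.
Dmitri controlled Pellion already, so this is not a new person acquiring control; every other person's position is unchanged or reduced.
No new person acquires control, so the clause is not triggered.

No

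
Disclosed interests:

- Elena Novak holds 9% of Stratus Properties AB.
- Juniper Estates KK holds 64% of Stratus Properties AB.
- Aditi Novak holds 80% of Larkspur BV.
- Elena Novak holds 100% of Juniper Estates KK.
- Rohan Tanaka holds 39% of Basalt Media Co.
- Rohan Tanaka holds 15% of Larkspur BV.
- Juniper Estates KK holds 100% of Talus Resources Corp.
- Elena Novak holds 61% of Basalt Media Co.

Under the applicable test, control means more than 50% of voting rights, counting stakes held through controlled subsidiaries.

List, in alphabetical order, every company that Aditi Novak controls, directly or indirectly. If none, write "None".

Aditi holds 80% of Larkspur, so Aditi controls Larkspur.
No other company's threshold is met.

Larkspur BV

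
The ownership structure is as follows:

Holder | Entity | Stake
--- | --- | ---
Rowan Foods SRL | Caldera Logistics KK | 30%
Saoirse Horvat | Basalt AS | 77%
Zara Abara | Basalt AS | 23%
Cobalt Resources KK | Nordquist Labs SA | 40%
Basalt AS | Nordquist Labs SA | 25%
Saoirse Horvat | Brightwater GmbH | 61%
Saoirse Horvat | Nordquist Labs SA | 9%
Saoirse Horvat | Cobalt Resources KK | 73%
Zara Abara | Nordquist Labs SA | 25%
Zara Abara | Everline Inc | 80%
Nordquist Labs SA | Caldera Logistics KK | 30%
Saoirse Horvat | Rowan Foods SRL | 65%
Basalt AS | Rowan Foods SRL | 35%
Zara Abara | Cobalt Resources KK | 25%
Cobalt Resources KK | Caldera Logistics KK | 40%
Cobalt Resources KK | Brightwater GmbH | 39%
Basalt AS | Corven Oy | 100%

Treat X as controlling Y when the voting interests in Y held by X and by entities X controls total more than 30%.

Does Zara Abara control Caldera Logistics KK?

Zara holds 80% of Everline, so Zara controls Everline.
Neither Zara nor any entity Zara controls holds any voting interest in Caldera.
So Zara does not control Caldera.

No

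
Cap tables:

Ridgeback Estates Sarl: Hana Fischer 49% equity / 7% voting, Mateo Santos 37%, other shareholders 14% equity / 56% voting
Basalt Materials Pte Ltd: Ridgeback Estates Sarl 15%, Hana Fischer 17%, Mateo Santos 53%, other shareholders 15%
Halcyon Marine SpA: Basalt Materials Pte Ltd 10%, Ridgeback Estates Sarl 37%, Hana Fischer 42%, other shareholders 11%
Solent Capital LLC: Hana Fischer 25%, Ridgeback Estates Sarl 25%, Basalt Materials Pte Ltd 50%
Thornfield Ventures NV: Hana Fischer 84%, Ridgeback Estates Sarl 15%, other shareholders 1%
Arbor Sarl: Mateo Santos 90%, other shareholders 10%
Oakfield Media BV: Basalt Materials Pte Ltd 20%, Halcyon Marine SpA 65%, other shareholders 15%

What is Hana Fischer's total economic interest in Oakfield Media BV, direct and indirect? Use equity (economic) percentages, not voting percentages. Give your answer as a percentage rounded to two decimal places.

45.54%

Hana reaches Oakfield along 6 paths.
Via Ridgeback → Basalt: 49% × 15% × 20% = 1.47%.
Via Basalt: 17% × 20% = 3.4%.
Via Ridgeback → Basalt → Halcyon: 49% × 15% × 10% × 65% = 0.47775%.
Via Basalt → Halcyon: 17% × 10% × 65% = 1.105%.
Via Ridgeback → Halcyon: 49% × 37% × 65% = 11.7845%.
Via Halcyon: 42% × 65% = 27.3%.
Total: 1.47% + 3.4% + 0.47775% + 1.105% + 11.7845% + 27.3% = 45.53725%.
Rounded: 45.54%.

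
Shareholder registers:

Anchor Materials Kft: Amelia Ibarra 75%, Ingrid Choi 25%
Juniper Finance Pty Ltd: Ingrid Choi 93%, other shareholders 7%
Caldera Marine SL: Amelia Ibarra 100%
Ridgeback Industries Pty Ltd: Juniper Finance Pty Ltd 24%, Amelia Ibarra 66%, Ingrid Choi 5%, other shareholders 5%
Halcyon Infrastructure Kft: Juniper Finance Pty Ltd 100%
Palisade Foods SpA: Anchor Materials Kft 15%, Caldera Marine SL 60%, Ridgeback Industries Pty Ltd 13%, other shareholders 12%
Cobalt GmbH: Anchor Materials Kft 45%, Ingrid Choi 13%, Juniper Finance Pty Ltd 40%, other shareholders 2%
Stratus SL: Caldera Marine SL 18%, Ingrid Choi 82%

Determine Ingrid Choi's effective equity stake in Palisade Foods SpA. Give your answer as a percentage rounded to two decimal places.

7.30%

Ingrid reaches Palisade along 3 paths.
Via Anchor: 25% × 15% = 3.75%.
Via Juniper → Ridgeback: 93% × 24% × 13% = 2.9016%.
Via Ridgeback: 5% × 13% = 0.65%.
Total: 3.75% + 2.9016% + 0.65% = 7.3016%.
Rounded: 7.30%.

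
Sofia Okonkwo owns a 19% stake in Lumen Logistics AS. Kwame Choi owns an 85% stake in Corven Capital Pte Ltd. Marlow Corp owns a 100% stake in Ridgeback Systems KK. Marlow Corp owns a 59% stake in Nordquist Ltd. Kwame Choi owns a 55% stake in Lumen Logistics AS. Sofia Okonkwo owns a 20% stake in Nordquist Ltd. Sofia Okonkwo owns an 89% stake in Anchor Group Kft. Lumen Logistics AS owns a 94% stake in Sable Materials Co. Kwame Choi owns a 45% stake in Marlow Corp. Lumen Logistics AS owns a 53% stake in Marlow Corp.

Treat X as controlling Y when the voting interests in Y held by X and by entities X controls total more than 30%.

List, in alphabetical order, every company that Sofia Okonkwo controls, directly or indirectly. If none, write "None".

Anchor Group Kft

Sofia holds 89% of Anchor, so Sofia controls Anchor.
No other company's threshold is met.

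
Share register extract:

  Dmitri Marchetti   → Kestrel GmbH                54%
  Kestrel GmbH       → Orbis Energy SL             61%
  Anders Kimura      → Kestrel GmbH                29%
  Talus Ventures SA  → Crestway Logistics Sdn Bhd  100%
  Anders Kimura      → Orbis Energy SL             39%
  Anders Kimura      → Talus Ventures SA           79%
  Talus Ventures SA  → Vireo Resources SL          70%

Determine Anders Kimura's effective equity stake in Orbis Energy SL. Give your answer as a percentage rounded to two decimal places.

Anders reaches Orbis along 2 paths.
Direct stake: 39% = 39%.
Via Kestrel: 29% × 61% = 17.69%.
Total: 39% + 17.69% = 56.69%.

56.69%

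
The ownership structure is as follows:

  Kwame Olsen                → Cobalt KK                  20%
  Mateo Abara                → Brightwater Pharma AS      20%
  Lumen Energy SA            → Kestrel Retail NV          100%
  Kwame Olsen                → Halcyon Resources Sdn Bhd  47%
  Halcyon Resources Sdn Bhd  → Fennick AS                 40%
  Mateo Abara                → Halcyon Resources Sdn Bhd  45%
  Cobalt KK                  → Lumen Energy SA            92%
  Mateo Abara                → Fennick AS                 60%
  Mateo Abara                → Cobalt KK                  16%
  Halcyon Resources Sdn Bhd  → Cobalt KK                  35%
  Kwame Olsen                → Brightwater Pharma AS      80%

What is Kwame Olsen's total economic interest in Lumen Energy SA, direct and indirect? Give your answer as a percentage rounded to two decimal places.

Kwame reaches Lumen along 2 paths.
Via Halcyon → Cobalt: 47% × 35% × 92% = 15.134%.
Via Cobalt: 20% × 92% = 18.4%.
Total: 15.134% + 18.4% = 33.534%.
Rounded: 33.53%.

33.53%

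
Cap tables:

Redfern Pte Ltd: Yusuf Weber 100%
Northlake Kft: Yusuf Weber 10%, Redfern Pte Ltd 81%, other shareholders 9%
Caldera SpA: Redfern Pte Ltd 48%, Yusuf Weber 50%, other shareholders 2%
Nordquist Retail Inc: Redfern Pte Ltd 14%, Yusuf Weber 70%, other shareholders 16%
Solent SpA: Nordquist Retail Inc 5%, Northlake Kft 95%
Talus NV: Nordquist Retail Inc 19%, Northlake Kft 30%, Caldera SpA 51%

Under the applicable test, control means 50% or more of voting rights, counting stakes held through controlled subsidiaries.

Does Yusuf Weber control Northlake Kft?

Yusuf holds 100% of Redfern, so Yusuf controls Redfern.
Yusuf and Redfern together hold 10% + 81% = 91% of Northlake, so Yusuf controls Northlake.

Yes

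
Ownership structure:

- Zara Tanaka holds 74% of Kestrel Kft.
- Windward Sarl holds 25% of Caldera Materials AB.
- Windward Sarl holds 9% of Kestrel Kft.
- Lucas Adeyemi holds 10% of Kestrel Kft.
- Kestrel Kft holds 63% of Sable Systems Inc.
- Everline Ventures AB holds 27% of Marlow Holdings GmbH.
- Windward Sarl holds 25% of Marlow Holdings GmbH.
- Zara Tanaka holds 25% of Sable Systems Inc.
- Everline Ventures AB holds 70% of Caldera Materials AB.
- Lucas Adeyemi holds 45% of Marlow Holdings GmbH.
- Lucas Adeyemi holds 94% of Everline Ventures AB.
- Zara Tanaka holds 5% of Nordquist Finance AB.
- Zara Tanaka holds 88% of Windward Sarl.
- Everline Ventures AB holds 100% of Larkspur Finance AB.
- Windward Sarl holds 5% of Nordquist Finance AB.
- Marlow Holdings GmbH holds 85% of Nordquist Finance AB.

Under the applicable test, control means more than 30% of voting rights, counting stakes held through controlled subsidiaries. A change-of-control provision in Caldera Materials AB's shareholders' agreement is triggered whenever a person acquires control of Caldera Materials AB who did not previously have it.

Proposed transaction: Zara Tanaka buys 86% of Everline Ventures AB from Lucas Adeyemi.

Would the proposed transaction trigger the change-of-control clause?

Yes

The purchase adds only to Zara's holdings (Lucas's stake shrinks), so Zara is the only person who could newly come to control Caldera.
Zara holds 88% of Windward, so Zara controls Windward.
Zara and Windward together hold 74% + 9% = 83% of Kestrel, so Zara controls Kestrel.
Zara and Kestrel together hold 25% + 63% = 88% of Sable, so Zara controls Sable.
In Caldera, Zara's side holds only 25%, not > 30%.
So before the transaction, Zara does not control Caldera.
After the purchase, Zara holds 86% of Everline directly, and Lucas's stake falls to 8%.
Zara holds 86% of Everline, so Zara controls Everline.
Everline and Windward together hold 70% + 25% = 95% of Caldera, so Zara controls Caldera.
Zara did not control Caldera before and does after, so the clause is triggered.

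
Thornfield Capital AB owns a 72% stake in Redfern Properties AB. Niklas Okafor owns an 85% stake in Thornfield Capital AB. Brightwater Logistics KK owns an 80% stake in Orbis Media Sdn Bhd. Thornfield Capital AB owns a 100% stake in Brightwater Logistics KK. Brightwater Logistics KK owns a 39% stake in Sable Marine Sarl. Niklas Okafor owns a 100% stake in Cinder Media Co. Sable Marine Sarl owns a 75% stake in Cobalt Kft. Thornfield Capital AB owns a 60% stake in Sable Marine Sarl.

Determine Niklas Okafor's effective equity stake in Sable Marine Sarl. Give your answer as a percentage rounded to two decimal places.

Niklas reaches Sable along 2 paths.
Via Thornfield: 85% × 60% = 51%.
Via Thornfield → Brightwater: 85% × 100% × 39% = 33.15%.
Total: 51% + 33.15% = 84.15%.

84.15%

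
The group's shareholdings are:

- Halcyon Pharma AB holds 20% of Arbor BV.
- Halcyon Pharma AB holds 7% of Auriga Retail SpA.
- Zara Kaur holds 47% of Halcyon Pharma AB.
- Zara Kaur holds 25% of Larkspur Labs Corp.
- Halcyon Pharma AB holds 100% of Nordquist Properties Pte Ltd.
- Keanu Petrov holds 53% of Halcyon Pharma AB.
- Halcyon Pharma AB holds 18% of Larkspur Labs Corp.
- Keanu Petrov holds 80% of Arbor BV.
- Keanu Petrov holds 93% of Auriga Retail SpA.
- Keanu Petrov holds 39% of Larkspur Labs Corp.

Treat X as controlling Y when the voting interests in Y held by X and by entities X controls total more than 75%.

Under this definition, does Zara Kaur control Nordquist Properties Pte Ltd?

Zara's largest direct stake is 47% in Halcyon, which does not meet the threshold, so Zara controls no company.
Neither Zara nor any entity Zara controls holds any voting interest in Nordquist.
So Zara does not control Nordquist.

No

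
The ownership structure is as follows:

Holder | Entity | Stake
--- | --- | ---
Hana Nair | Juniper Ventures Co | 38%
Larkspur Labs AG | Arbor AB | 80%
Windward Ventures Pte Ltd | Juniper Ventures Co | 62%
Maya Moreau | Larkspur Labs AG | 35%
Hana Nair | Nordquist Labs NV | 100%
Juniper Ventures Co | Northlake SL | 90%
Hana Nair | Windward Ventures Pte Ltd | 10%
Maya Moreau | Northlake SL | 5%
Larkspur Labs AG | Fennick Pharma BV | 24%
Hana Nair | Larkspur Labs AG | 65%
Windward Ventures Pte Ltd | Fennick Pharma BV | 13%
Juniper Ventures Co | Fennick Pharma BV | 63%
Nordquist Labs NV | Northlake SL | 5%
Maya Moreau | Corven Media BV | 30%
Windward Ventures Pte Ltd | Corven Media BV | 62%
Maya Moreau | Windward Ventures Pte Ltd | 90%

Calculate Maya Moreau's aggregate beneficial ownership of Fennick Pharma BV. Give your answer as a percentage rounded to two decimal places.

Maya reaches Fennick along 3 paths.
Via Larkspur: 35% × 24% = 8.4%.
Via Windward → Juniper: 90% × 62% × 63% = 35.154%.
Via Windward: 90% × 13% = 11.7%.
Total: 8.4% + 35.154% + 11.7% = 55.254%.
Rounded: 55.25%.

55.25%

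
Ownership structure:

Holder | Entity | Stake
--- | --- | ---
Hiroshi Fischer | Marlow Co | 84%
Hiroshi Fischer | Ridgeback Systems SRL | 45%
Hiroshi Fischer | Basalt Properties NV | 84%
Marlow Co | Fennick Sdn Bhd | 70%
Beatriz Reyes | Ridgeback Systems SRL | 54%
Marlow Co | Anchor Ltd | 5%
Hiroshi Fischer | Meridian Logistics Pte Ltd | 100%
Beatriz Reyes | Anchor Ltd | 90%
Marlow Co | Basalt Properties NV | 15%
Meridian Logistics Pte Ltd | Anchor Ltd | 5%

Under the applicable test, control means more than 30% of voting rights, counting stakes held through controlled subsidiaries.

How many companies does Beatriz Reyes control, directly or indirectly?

Beatriz holds 54% of Ridgeback, so Beatriz controls Ridgeback.
Beatriz holds 90% of Anchor, so Beatriz controls Anchor.
No other company's threshold is met.
Beatriz controls 2 companies.

2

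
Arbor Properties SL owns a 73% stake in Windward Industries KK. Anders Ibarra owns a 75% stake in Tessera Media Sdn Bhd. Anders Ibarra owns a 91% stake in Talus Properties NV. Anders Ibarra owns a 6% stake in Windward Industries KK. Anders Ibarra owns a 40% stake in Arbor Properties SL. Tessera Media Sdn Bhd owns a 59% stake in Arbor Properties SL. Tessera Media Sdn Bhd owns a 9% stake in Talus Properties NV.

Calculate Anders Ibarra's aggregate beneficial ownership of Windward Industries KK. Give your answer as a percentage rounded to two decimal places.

67.50%

Anders reaches Windward along 3 paths.
Via Arbor: 40% × 73% = 29.2%.
Via Tessera → Arbor: 75% × 59% × 73% = 32.3025%.
Direct stake: 6% = 6%.
Total: 29.2% + 32.3025% + 6% = 67.5025%.
Rounded: 67.50%.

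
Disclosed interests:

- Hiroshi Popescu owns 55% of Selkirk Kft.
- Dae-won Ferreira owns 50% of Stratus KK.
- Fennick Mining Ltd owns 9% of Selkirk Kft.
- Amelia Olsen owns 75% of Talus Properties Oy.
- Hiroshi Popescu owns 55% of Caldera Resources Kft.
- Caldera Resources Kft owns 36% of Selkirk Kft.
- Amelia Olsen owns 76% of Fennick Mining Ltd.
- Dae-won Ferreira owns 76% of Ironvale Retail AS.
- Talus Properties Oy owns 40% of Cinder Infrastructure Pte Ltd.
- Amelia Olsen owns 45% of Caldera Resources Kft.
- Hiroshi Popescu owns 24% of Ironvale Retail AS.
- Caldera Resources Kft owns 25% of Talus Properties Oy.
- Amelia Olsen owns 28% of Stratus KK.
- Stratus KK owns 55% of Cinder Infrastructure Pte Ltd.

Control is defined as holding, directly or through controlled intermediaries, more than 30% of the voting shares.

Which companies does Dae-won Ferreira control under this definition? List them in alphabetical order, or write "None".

Cinder Infrastructure Pte Ltd, Ironvale Retail AS, Stratus KK

Dae-won holds 50% of Stratus, so Dae-won controls Stratus.
Dae-won holds 76% of Ironvale, so Dae-won controls Ironvale.
Stratus holds 55% of Cinder, so Dae-won controls Cinder.
No other company's threshold is met.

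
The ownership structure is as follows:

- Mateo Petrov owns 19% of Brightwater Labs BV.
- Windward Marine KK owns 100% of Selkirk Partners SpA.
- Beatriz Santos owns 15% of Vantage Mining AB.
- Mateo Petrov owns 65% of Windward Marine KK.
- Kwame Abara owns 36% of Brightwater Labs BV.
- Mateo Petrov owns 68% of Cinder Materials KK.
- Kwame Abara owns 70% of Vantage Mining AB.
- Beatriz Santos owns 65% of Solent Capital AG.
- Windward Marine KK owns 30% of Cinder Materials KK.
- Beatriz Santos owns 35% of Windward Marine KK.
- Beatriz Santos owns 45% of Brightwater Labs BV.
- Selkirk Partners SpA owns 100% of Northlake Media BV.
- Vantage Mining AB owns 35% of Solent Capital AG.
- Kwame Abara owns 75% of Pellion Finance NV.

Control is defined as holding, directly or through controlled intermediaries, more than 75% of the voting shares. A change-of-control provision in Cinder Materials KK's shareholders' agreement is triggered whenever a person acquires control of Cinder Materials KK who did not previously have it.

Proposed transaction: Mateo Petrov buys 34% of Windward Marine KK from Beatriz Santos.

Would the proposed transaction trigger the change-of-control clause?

The purchase adds only to Mateo's holdings (Beatriz's stake shrinks), so Mateo is the only person who could newly come to control Cinder.
Mateo's largest direct stake is 68% in Cinder, which does not meet the threshold, so Mateo controls no company.
In Cinder, Mateo's side holds only 68%, not > 75%.
So before the transaction, Mateo does not control Cinder.
After the purchase, Mateo's direct stake in Windward rises to 65% + 34% = 99%, and Beatriz's stake falls to 1%.
Mateo holds 99% of Windward, so Mateo controls Windward.
Mateo and Windward together hold 68% + 30% = 98% of Cinder, so Mateo controls Cinder.
Mateo did not control Cinder before and does after, so the clause is triggered.

Yes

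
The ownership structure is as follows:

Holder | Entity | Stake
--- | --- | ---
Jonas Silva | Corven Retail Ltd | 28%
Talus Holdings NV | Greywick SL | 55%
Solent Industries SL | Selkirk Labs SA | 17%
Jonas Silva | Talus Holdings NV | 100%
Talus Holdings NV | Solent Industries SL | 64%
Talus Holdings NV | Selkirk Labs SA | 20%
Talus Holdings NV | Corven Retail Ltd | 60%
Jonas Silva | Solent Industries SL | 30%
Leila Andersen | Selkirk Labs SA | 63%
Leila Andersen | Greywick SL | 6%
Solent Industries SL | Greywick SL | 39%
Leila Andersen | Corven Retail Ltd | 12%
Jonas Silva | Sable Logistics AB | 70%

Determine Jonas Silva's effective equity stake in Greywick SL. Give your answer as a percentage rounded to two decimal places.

Jonas reaches Greywick along 3 paths.
Via Solent: 30% × 39% = 11.7%.
Via Talus → Solent: 100% × 64% × 39% = 24.96%.
Via Talus: 100% × 55% = 55%.
Total: 11.7% + 24.96% + 55% = 91.66%.

91.66%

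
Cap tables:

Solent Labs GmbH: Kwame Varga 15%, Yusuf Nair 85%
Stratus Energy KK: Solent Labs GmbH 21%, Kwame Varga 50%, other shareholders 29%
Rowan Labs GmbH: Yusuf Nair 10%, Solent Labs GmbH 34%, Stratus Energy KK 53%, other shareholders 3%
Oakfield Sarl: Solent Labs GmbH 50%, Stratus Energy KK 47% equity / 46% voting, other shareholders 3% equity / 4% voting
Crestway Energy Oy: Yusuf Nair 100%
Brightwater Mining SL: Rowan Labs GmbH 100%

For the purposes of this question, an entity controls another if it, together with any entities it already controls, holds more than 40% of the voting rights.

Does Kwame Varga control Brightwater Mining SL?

Kwame holds 50% of Stratus, so Kwame controls Stratus.
Stratus holds 53% of Rowan, so Kwame controls Rowan.
Rowan holds 100% of Brightwater, so Kwame controls Brightwater.

Yes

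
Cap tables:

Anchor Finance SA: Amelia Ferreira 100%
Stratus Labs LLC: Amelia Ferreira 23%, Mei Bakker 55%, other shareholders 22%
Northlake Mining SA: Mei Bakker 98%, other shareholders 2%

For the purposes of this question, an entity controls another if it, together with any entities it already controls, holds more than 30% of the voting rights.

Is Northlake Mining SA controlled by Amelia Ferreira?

No

Amelia holds 100% of Anchor, so Amelia controls Anchor.
Neither Amelia nor any entity Amelia controls holds any voting interest in Northlake.
So Amelia does not control Northlake.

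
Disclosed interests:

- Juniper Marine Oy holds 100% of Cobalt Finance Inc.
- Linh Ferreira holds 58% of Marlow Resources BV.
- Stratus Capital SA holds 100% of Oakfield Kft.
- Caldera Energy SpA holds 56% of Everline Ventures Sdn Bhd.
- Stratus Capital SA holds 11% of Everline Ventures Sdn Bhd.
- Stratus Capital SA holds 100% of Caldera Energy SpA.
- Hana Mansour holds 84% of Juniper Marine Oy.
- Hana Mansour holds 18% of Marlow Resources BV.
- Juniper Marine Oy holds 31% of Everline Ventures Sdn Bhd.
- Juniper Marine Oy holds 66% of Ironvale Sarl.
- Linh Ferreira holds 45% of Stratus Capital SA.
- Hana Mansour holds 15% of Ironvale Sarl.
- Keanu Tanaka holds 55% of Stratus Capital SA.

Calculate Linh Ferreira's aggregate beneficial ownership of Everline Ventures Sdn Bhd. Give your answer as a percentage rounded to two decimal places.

Linh reaches Everline along 2 paths.
Via Stratus → Caldera: 45% × 100% × 56% = 25.2%.
Via Stratus: 45% × 11% = 4.95%.
Total: 25.2% + 4.95% = 30.15%.

30.15%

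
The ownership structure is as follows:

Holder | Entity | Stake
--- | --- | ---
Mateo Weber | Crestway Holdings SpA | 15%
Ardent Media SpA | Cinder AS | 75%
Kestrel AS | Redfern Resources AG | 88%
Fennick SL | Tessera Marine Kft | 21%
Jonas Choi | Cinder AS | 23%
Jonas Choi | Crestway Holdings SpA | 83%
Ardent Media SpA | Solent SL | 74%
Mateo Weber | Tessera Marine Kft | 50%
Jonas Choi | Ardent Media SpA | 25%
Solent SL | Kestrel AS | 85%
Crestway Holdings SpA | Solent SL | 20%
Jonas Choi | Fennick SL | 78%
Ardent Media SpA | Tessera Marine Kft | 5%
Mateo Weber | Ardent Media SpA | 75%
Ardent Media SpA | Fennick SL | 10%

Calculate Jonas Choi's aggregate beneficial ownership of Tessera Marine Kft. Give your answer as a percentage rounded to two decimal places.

Jonas reaches Tessera along 3 paths.
Via Ardent: 25% × 5% = 1.25%.
Via Fennick: 78% × 21% = 16.38%.
Via Ardent → Fennick: 25% × 10% × 21% = 0.525%.
Total: 1.25% + 16.38% + 0.525% = 18.155%.
Rounded: 18.16%.

18.16%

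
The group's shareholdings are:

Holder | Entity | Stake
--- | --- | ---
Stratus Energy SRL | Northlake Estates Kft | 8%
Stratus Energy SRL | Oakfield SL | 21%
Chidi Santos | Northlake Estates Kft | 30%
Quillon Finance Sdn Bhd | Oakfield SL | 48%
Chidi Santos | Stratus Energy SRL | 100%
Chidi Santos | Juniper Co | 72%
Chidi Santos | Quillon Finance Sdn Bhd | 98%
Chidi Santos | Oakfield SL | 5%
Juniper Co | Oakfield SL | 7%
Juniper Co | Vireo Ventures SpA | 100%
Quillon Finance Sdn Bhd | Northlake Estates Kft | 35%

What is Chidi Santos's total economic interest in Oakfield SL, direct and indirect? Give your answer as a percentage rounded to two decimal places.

Chidi reaches Oakfield along 4 paths.
Via Quillon: 98% × 48% = 47.04%.
Via Stratus: 100% × 21% = 21%.
Via Juniper: 72% × 7% = 5.04%.
Direct stake: 5% = 5%.
Total: 47.04% + 21% + 5.04% + 5% = 78.08%.

78.08%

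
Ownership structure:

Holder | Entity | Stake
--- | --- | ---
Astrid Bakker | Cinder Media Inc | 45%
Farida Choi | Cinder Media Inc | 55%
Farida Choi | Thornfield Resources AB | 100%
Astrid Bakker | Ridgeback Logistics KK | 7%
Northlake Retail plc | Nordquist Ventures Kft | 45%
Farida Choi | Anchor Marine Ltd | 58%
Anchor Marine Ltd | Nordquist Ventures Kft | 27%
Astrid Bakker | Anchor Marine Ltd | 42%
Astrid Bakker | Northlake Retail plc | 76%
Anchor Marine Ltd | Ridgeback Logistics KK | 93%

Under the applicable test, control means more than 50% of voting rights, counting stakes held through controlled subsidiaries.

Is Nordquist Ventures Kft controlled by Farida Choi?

No

Farida holds 58% of Anchor, so Farida controls Anchor.
Farida holds 55% of Cinder, so Farida controls Cinder.
Anchor holds 93% of Ridgeback, so Farida controls Ridgeback.
Farida holds 100% of Thornfield, so Farida controls Thornfield.
In Nordquist, Farida's side holds only 27%, not > 50%.
So Farida does not control Nordquist.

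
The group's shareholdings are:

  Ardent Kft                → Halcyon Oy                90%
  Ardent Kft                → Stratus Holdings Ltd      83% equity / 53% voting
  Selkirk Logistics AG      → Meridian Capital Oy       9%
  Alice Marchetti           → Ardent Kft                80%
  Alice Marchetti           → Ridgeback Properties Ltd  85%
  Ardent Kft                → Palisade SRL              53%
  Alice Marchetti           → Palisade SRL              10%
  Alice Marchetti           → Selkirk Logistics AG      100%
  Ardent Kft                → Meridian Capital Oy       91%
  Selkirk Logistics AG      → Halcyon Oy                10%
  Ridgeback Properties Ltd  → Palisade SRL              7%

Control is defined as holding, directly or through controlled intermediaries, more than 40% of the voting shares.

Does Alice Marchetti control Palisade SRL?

Alice holds 80% of Ardent, so Alice controls Ardent.
Alice holds 85% of Ridgeback, so Alice controls Ridgeback.
Alice and Ardent and Ridgeback together hold 10% + 53% + 7% = 70% of Palisade, so Alice controls Palisade.

Yes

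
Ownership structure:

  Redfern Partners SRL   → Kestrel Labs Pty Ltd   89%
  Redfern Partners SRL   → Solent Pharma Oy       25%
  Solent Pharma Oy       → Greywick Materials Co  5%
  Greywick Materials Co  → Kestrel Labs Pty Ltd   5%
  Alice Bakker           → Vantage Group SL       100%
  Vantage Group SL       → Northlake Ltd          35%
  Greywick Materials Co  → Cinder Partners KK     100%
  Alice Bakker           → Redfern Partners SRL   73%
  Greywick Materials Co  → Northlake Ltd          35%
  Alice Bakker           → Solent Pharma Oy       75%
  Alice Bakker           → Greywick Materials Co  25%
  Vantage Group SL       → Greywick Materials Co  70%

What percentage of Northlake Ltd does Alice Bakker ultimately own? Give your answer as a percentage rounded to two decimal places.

Alice reaches Northlake along 5 paths.
Via Greywick: 25% × 35% = 8.75%.
Via Vantage → Greywick: 100% × 70% × 35% = 24.5%.
Via Redfern → Solent → Greywick: 73% × 25% × 5% × 35% = 0.319375%.
Via Solent → Greywick: 75% × 5% × 35% = 1.3125%.
Via Vantage: 100% × 35% = 35%.
Total: 8.75% + 24.5% + 0.319375% + 1.3125% + 35% = 69.881875%.
Rounded: 69.88%.

69.88%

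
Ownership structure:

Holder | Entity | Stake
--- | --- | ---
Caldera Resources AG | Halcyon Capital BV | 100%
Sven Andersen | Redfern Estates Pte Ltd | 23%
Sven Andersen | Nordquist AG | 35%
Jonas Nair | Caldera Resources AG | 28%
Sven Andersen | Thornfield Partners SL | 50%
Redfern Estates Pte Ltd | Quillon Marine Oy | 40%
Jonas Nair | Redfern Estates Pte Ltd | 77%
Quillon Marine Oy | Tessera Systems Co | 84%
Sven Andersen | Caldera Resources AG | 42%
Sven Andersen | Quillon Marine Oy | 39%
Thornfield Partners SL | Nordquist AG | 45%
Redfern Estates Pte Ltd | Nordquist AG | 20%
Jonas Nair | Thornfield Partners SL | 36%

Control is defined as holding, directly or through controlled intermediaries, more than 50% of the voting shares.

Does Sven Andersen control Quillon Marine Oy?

No

Sven's largest direct stake is 50% in Thornfield, which does not meet the threshold, so Sven controls no company.
In Quillon, Sven's side holds only 39%, not > 50%.
So Sven does not control Quillon.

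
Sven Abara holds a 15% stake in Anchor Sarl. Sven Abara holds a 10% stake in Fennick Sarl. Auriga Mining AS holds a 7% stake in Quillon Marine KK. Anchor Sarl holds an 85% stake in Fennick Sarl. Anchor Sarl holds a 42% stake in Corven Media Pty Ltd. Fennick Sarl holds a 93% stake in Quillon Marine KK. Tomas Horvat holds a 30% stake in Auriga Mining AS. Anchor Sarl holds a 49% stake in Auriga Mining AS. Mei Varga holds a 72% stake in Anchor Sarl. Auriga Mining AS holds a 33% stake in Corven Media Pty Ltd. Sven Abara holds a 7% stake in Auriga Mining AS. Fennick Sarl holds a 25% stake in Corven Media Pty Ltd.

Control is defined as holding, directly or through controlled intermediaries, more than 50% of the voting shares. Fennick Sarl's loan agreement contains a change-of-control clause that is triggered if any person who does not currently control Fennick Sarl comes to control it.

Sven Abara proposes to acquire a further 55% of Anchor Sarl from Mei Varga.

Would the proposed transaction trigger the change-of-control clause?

The purchase adds only to Sven's holdings (Mei's stake shrinks), so Sven is the only person who could newly come to control Fennick.
Sven's largest direct stake is 15% in Anchor, which does not meet the threshold, so Sven controls no company.
In Fennick, Sven's side holds only 10%, not > 50%.
So before the transaction, Sven does not control Fennick.
After the purchase, Sven's direct stake in Anchor rises to 15% + 55% = 70%, and Mei's stake falls to 17%.
Sven holds 70% of Anchor, so Sven controls Anchor.
Anchor and Sven together hold 85% + 10% = 95% of Fennick, so Sven controls Fennick.
Sven did not control Fennick before and does after, so the clause is triggered.

Yes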